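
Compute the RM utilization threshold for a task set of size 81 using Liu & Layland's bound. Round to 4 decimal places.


Compute 2^(1/81) = 1.0085940916
Subtract 1: 1.0085940916 - 1 = 0.0085940916
Multiply by n: 81 * 0.0085940916 = 0.6961214196
Round to 4 dp: 0.6961

0.6961


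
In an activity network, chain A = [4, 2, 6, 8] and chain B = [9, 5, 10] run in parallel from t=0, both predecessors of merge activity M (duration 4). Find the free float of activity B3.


ES(B3) = sum of predecessors on chain B = 14
EF(B3) = ES + duration = 14 + 10 = 24
Successor of B3 is M. ES(M) = max(sum(A), sum(B)) = max(20, 24) = 24
Free float = ES(successor) - EF(current) = 24 - 24 = 0

0


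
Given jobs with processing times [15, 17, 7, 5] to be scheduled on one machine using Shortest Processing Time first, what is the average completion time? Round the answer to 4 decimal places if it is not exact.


Sort jobs by processing time (SPT order): [5, 7, 15, 17]
Compute completion times sequentially:
  Job 1: processing = 5, completes at 5
  Job 2: processing = 7, completes at 12
  Job 3: processing = 15, completes at 27
  Job 4: processing = 17, completes at 44
Sum of completion times = 88
Average completion time = 88/4 = 22.0

22.0


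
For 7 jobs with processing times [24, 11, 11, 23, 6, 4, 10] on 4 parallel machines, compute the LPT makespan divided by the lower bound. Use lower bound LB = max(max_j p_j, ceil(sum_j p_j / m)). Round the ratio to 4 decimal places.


LPT order: [24, 23, 11, 11, 10, 6, 4]
Machine loads after assignment: [24, 23, 21, 21]
LPT makespan = 24
Lower bound = max(max_job, ceil(total/4)) = max(24, 23) = 24
Ratio = 24 / 24 = 1.0

1.0


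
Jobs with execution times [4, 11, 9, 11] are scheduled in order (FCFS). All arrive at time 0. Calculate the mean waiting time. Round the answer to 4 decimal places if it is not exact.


FCFS order (as given): [4, 11, 9, 11]
Waiting times:
  Job 1: wait = 0
  Job 2: wait = 4
  Job 3: wait = 15
  Job 4: wait = 24
Sum of waiting times = 43
Average waiting time = 43/4 = 10.75

10.75


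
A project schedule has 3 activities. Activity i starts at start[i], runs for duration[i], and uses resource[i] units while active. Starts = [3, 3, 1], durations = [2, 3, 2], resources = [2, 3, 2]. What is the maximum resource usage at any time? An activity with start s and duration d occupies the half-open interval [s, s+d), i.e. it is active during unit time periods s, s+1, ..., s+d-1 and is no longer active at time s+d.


Each activity i is active on [start_i, start_i + duration_i).
Compute total resource usage per time slot:
  t=0: active resources = [], total = 0
  t=1: active resources = [2], total = 2
  t=2: active resources = [2], total = 2
  t=3: active resources = [2, 3], total = 5
  t=4: active resources = [2, 3], total = 5
  t=5: active resources = [3], total = 3
Peak resource demand = 5

5


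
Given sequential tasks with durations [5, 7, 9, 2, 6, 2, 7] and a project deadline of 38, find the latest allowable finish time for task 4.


LF(activity 4) = deadline - sum of successor durations
Successors: activities 5 through 7 with durations [6, 2, 7]
Sum of successor durations = 15
LF = 38 - 15 = 23

23


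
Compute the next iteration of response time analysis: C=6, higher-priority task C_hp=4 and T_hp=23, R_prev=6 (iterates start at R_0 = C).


R_next = C + ceil(R_prev / T_hp) * C_hp
ceil(6 / 23) = ceil(0.2609) = 1
Interference = 1 * 4 = 4
R_next = 6 + 4 = 10

10


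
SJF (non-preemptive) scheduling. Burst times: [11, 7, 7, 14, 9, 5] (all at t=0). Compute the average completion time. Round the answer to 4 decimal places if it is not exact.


SJF order (ascending): [5, 7, 7, 9, 11, 14]
Completion times:
  Job 1: burst=5, C=5
  Job 2: burst=7, C=12
  Job 3: burst=7, C=19
  Job 4: burst=9, C=28
  Job 5: burst=11, C=39
  Job 6: burst=14, C=53
Average completion = 156/6 = 26.0

26.0


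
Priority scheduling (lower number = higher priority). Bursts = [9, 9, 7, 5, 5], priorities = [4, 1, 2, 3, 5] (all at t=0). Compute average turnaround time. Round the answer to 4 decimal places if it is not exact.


Sort by priority (ascending = highest first):
Order: [(1, 9), (2, 7), (3, 5), (4, 9), (5, 5)]
Completion times:
  Priority 1, burst=9, C=9
  Priority 2, burst=7, C=16
  Priority 3, burst=5, C=21
  Priority 4, burst=9, C=30
  Priority 5, burst=5, C=35
Average turnaround = 111/5 = 22.2

22.2


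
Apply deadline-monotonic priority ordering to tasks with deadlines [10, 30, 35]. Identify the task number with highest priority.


Sort tasks by relative deadline (ascending):
  Task 1: deadline = 10
  Task 2: deadline = 30
  Task 3: deadline = 35
Priority order (highest first): [1, 2, 3]
Highest priority task = 1

1


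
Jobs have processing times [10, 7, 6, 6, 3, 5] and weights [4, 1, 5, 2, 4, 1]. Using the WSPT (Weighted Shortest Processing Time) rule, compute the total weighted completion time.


Compute p/w ratios and sort ascending (WSPT): [(3, 4), (6, 5), (10, 4), (6, 2), (5, 1), (7, 1)]
Compute weighted completion times:
  Job (p=3,w=4): C=3, w*C=4*3=12
  Job (p=6,w=5): C=9, w*C=5*9=45
  Job (p=10,w=4): C=19, w*C=4*19=76
  Job (p=6,w=2): C=25, w*C=2*25=50
  Job (p=5,w=1): C=30, w*C=1*30=30
  Job (p=7,w=1): C=37, w*C=1*37=37
Total weighted completion time = 250

250


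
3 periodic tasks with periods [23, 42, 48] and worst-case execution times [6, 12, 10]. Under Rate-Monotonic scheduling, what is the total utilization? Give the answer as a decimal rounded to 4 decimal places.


Compute individual utilizations (exact fractions):
  Task 1: C/T = 6/23 (approx. 0.2609)
  Task 2: C/T = 12/42 = 2/7 (approx. 0.2857)
  Task 3: C/T = 10/48 = 5/24 (approx. 0.2083)
Total utilization U = 6/23 + 2/7 + 5/24 = 2917/3864
Rounded to 4 decimal places: U = 0.7549
RM (Liu & Layland) bound for 3 tasks = 0.779763; compare with U = 2917/3864 (approx. 0.754917)
U <= bound, so schedulable by RM sufficient condition.

0.7549


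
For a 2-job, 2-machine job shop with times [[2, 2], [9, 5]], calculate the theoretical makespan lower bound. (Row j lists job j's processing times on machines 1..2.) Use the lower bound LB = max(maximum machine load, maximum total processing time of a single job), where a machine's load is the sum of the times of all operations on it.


Machine loads:
  Machine 1: 2 + 9 = 11
  Machine 2: 2 + 5 = 7
Max machine load = 11
Job totals:
  Job 1: 4
  Job 2: 14
Max job total = 14
Lower bound = max(11, 14) = 14

14


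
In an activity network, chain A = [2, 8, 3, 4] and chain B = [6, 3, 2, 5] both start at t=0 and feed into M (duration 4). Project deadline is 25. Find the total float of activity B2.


Forward pass: ES(B2) = sum of predecessors on chain B = 6
EF = ES + duration = 6 + 3 = 9
Backward pass: LF(M) = deadline = 25; LS(M) = 25 - 4 = 21
LF(B2) = LS(M) - sum(successors on chain B) = 21 - 7 = 14
LS = LF - duration = 14 - 3 = 11
Total float = LS - ES = 11 - 6 = 5

5


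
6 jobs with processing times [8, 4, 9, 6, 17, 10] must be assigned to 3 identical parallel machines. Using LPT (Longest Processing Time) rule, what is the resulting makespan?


Sort jobs in decreasing order (LPT): [17, 10, 9, 8, 6, 4]
Assign each job to the least loaded machine:
  Machine 1: jobs [17], load = 17
  Machine 2: jobs [10, 6, 4], load = 20
  Machine 3: jobs [9, 8], load = 17
Makespan = max load = 20

20


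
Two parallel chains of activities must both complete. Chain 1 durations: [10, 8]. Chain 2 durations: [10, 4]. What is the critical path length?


Path A total = 10 + 8 = 18
Path B total = 10 + 4 = 14
Critical path = longest path = max(18, 14) = 18

18


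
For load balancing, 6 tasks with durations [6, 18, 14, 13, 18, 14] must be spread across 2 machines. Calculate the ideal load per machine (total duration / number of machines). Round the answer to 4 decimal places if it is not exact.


Total processing time = 6 + 18 + 14 + 13 + 18 + 14 = 83
Number of machines = 2
Ideal balanced load = 83 / 2 = 41.5

41.5


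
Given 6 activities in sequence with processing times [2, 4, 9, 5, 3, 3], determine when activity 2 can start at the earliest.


Activity 2 starts after activities 1 through 1 complete.
Predecessor durations: [2]
ES = 2 = 2

2


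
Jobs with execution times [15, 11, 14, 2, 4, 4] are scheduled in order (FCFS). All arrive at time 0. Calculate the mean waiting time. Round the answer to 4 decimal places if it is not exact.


FCFS order (as given): [15, 11, 14, 2, 4, 4]
Waiting times:
  Job 1: wait = 0
  Job 2: wait = 15
  Job 3: wait = 26
  Job 4: wait = 40
  Job 5: wait = 42
  Job 6: wait = 46
Sum of waiting times = 169
Average waiting time = 169/6 = 28.1667

28.1667


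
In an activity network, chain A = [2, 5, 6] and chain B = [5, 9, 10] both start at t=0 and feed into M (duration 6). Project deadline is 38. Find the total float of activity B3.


Forward pass: ES(B3) = sum of predecessors on chain B = 14
EF = ES + duration = 14 + 10 = 24
Backward pass: LF(M) = deadline = 38; LS(M) = 38 - 6 = 32
LF(B3) = LS(M) - sum(successors on chain B) = 32 - 0 = 32
LS = LF - duration = 32 - 10 = 22
Total float = LS - ES = 22 - 14 = 8

8


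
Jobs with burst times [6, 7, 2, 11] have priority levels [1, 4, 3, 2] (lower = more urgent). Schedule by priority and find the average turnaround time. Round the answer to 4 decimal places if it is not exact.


Sort by priority (ascending = highest first):
Order: [(1, 6), (2, 11), (3, 2), (4, 7)]
Completion times:
  Priority 1, burst=6, C=6
  Priority 2, burst=11, C=17
  Priority 3, burst=2, C=19
  Priority 4, burst=7, C=26
Average turnaround = 68/4 = 17.0

17.0


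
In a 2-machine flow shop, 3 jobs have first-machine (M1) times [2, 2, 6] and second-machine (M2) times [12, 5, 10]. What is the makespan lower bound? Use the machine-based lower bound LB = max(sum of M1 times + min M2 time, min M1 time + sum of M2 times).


LB1 = sum(M1 times) + min(M2 times) = 10 + 5 = 15
LB2 = min(M1 times) + sum(M2 times) = 2 + 27 = 29
Lower bound = max(LB1, LB2) = max(15, 29) = 29

29


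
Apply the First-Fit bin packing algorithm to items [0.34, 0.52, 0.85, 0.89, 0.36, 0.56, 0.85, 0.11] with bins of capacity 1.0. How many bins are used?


Place items sequentially using First-Fit:
  Item 0.34 -> new Bin 1
  Item 0.52 -> Bin 1 (now 0.86)
  Item 0.85 -> new Bin 2
  Item 0.89 -> new Bin 3
  Item 0.36 -> new Bin 4
  Item 0.56 -> Bin 4 (now 0.92)
  Item 0.85 -> new Bin 5
  Item 0.11 -> Bin 1 (now 0.97)
Total bins used = 5

5


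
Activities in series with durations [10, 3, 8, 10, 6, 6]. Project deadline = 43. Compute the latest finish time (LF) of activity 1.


LF(activity 1) = deadline - sum of successor durations
Successors: activities 2 through 6 with durations [3, 8, 10, 6, 6]
Sum of successor durations = 33
LF = 43 - 33 = 10

10


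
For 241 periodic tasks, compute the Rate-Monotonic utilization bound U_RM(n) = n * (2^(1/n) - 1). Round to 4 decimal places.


Compute 2^(1/241) = 1.0028802694
Subtract 1: 1.0028802694 - 1 = 0.0028802694
Multiply by n: 241 * 0.0028802694 = 0.6941449254
Round to 4 dp: 0.6941

0.6941


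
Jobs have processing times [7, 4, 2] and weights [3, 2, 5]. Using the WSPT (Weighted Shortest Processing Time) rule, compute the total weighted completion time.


Compute p/w ratios and sort ascending (WSPT): [(2, 5), (4, 2), (7, 3)]
Compute weighted completion times:
  Job (p=2,w=5): C=2, w*C=5*2=10
  Job (p=4,w=2): C=6, w*C=2*6=12
  Job (p=7,w=3): C=13, w*C=3*13=39
Total weighted completion time = 61

61


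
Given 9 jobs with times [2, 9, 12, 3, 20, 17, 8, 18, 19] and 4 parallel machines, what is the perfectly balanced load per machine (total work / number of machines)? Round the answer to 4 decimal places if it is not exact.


Total processing time = 2 + 9 + 12 + 3 + 20 + 17 + 8 + 18 + 19 = 108
Number of machines = 4
Ideal balanced load = 108 / 4 = 27.0

27.0


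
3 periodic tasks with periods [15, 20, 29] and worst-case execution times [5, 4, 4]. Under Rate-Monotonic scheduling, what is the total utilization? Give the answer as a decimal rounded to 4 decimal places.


Compute individual utilizations (exact fractions):
  Task 1: C/T = 5/15 = 1/3 (approx. 0.3333)
  Task 2: C/T = 4/20 = 1/5 (approx. 0.2)
  Task 3: C/T = 4/29 (approx. 0.1379)
Total utilization U = 1/3 + 1/5 + 4/29 = 292/435
Rounded to 4 decimal places: U = 0.6713
RM (Liu & Layland) bound for 3 tasks = 0.779763; compare with U = 292/435 (approx. 0.671264)
U <= bound, so schedulable by RM sufficient condition.

0.6713


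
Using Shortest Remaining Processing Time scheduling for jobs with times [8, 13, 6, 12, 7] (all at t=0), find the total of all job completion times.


Since all jobs arrive at t=0, SRPT equals SPT ordering.
SPT order: [6, 7, 8, 12, 13]
Completion times:
  Job 1: p=6, C=6
  Job 2: p=7, C=13
  Job 3: p=8, C=21
  Job 4: p=12, C=33
  Job 5: p=13, C=46
Total completion time = 6 + 13 + 21 + 33 + 46 = 119

119


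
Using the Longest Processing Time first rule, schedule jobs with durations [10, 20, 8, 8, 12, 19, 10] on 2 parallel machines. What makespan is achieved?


Sort jobs in decreasing order (LPT): [20, 19, 12, 10, 10, 8, 8]
Assign each job to the least loaded machine:
  Machine 1: jobs [20, 10, 10], load = 40
  Machine 2: jobs [19, 12, 8, 8], load = 47
Makespan = max load = 47

47


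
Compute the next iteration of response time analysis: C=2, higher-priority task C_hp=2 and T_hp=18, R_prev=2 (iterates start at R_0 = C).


R_next = C + ceil(R_prev / T_hp) * C_hp
ceil(2 / 18) = ceil(0.1111) = 1
Interference = 1 * 2 = 2
R_next = 2 + 2 = 4

4


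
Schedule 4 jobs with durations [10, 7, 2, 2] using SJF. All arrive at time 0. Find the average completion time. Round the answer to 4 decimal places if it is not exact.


SJF order (ascending): [2, 2, 7, 10]
Completion times:
  Job 1: burst=2, C=2
  Job 2: burst=2, C=4
  Job 3: burst=7, C=11
  Job 4: burst=10, C=21
Average completion = 38/4 = 9.5

9.5


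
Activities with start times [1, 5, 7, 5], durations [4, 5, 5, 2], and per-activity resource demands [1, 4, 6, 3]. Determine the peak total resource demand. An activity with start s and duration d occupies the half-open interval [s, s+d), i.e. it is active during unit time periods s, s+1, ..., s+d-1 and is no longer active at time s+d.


Each activity i is active on [start_i, start_i + duration_i).
Compute total resource usage per time slot:
  t=0: active resources = [], total = 0
  t=1: active resources = [1], total = 1
  t=2: active resources = [1], total = 1
  t=3: active resources = [1], total = 1
  t=4: active resources = [1], total = 1
  t=5: active resources = [4, 3], total = 7
  t=6: active resources = [4, 3], total = 7
  t=7: active resources = [4, 6], total = 10
  t=8: active resources = [4, 6], total = 10
  t=9: active resources = [4, 6], total = 10
  t=10: active resources = [6], total = 6
  t=11: active resources = [6], total = 6
Peak resource demand = 10

10


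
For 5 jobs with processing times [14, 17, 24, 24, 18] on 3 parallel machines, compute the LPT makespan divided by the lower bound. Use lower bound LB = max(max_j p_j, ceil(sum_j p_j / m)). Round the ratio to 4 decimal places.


LPT order: [24, 24, 18, 17, 14]
Machine loads after assignment: [38, 24, 35]
LPT makespan = 38
Lower bound = max(max_job, ceil(total/3)) = max(24, 33) = 33
Ratio = 38 / 33 = 1.1515

1.1515


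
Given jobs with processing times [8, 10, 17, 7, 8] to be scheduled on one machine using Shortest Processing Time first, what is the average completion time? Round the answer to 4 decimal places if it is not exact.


Sort jobs by processing time (SPT order): [7, 8, 8, 10, 17]
Compute completion times sequentially:
  Job 1: processing = 7, completes at 7
  Job 2: processing = 8, completes at 15
  Job 3: processing = 8, completes at 23
  Job 4: processing = 10, completes at 33
  Job 5: processing = 17, completes at 50
Sum of completion times = 128
Average completion time = 128/5 = 25.6

25.6


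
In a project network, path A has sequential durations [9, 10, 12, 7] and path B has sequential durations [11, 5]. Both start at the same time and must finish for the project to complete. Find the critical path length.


Path A total = 9 + 10 + 12 + 7 = 38
Path B total = 11 + 5 = 16
Critical path = longest path = max(38, 16) = 38

38


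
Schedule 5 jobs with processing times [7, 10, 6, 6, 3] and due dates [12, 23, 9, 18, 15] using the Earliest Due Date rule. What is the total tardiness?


Sort by due date (EDD order): [(6, 9), (7, 12), (3, 15), (6, 18), (10, 23)]
Compute completion times and tardiness:
  Job 1: p=6, d=9, C=6, tardiness=max(0,6-9)=0
  Job 2: p=7, d=12, C=13, tardiness=max(0,13-12)=1
  Job 3: p=3, d=15, C=16, tardiness=max(0,16-15)=1
  Job 4: p=6, d=18, C=22, tardiness=max(0,22-18)=4
  Job 5: p=10, d=23, C=32, tardiness=max(0,32-23)=9
Total tardiness = 15

15


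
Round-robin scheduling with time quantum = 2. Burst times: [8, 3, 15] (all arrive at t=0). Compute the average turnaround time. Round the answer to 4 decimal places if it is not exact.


Time quantum = 2
Execution trace:
  J1 runs 2 units, time = 2
  J2 runs 2 units, time = 4
  J3 runs 2 units, time = 6
  J1 runs 2 units, time = 8
  J2 runs 1 units, time = 9
  J3 runs 2 units, time = 11
  J1 runs 2 units, time = 13
  J3 runs 2 units, time = 15
  J1 runs 2 units, time = 17
  J3 runs 2 units, time = 19
  J3 runs 2 units, time = 21
  J3 runs 2 units, time = 23
  J3 runs 2 units, time = 25
  J3 runs 1 units, time = 26
Finish times: [17, 9, 26]
Average turnaround = 52/3 = 17.3333

17.3333


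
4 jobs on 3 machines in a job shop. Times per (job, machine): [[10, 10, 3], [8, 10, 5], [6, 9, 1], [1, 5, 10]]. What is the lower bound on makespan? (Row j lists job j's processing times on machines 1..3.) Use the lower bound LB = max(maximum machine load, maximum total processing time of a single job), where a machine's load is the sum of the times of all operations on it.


Machine loads:
  Machine 1: 10 + 8 + 6 + 1 = 25
  Machine 2: 10 + 10 + 9 + 5 = 34
  Machine 3: 3 + 5 + 1 + 10 = 19
Max machine load = 34
Job totals:
  Job 1: 23
  Job 2: 23
  Job 3: 16
  Job 4: 16
Max job total = 23
Lower bound = max(34, 23) = 34

34


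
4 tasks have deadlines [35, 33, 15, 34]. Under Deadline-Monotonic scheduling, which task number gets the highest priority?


Sort tasks by relative deadline (ascending):
  Task 3: deadline = 15
  Task 2: deadline = 33
  Task 4: deadline = 34
  Task 1: deadline = 35
Priority order (highest first): [3, 2, 4, 1]
Highest priority task = 3

3


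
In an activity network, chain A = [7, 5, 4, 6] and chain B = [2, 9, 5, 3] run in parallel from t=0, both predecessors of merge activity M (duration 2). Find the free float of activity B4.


ES(B4) = sum of predecessors on chain B = 16
EF(B4) = ES + duration = 16 + 3 = 19
Successor of B4 is M. ES(M) = max(sum(A), sum(B)) = max(22, 19) = 22
Free float = ES(successor) - EF(current) = 22 - 19 = 3

3


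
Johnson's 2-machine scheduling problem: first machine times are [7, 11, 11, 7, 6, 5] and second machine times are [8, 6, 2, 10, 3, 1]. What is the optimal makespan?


Apply Johnson's rule:
  Group 1 (a <= b): [(1, 7, 8), (4, 7, 10)]
  Group 2 (a > b): [(2, 11, 6), (5, 6, 3), (3, 11, 2), (6, 5, 1)]
Optimal job order: [1, 4, 2, 5, 3, 6]
Schedule:
  Job 1: M1 done at 7, M2 done at 15
  Job 4: M1 done at 14, M2 done at 25
  Job 2: M1 done at 25, M2 done at 31
  Job 5: M1 done at 31, M2 done at 34
  Job 3: M1 done at 42, M2 done at 44
  Job 6: M1 done at 47, M2 done at 48
Makespan = 48

48


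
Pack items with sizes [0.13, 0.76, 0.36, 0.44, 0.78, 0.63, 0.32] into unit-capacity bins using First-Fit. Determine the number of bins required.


Place items sequentially using First-Fit:
  Item 0.13 -> new Bin 1
  Item 0.76 -> Bin 1 (now 0.89)
  Item 0.36 -> new Bin 2
  Item 0.44 -> Bin 2 (now 0.8)
  Item 0.78 -> new Bin 3
  Item 0.63 -> new Bin 4
  Item 0.32 -> Bin 4 (now 0.95)
Total bins used = 4

4


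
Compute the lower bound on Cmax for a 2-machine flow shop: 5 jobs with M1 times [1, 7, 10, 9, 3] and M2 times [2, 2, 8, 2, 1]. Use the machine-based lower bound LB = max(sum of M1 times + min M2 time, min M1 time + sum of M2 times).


LB1 = sum(M1 times) + min(M2 times) = 30 + 1 = 31
LB2 = min(M1 times) + sum(M2 times) = 1 + 15 = 16
Lower bound = max(LB1, LB2) = max(31, 16) = 31

31


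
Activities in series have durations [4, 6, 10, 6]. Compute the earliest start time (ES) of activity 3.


Activity 3 starts after activities 1 through 2 complete.
Predecessor durations: [4, 6]
ES = 4 + 6 = 10

10


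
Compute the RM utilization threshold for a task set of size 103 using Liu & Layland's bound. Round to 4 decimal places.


Compute 2^(1/103) = 1.0067522788
Subtract 1: 1.0067522788 - 1 = 0.0067522788
Multiply by n: 103 * 0.0067522788 = 0.6954847164
Round to 4 dp: 0.6955

0.6955


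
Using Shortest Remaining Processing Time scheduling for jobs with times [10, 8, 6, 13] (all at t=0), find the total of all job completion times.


Since all jobs arrive at t=0, SRPT equals SPT ordering.
SPT order: [6, 8, 10, 13]
Completion times:
  Job 1: p=6, C=6
  Job 2: p=8, C=14
  Job 3: p=10, C=24
  Job 4: p=13, C=37
Total completion time = 6 + 14 + 24 + 37 = 81

81


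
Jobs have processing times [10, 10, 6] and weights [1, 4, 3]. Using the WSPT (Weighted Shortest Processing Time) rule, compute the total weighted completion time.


Compute p/w ratios and sort ascending (WSPT): [(6, 3), (10, 4), (10, 1)]
Compute weighted completion times:
  Job (p=6,w=3): C=6, w*C=3*6=18
  Job (p=10,w=4): C=16, w*C=4*16=64
  Job (p=10,w=1): C=26, w*C=1*26=26
Total weighted completion time = 108

108


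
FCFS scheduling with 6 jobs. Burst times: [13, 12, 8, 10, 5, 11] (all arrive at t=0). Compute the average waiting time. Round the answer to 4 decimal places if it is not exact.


FCFS order (as given): [13, 12, 8, 10, 5, 11]
Waiting times:
  Job 1: wait = 0
  Job 2: wait = 13
  Job 3: wait = 25
  Job 4: wait = 33
  Job 5: wait = 43
  Job 6: wait = 48
Sum of waiting times = 162
Average waiting time = 162/6 = 27.0

27.0


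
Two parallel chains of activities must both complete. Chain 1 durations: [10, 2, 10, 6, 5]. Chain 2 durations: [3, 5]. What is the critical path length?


Path A total = 10 + 2 + 10 + 6 + 5 = 33
Path B total = 3 + 5 = 8
Critical path = longest path = max(33, 8) = 33

33


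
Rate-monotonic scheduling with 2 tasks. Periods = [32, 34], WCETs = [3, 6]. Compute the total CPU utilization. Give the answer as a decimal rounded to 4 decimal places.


Compute individual utilizations (exact fractions):
  Task 1: C/T = 3/32 (approx. 0.0938)
  Task 2: C/T = 6/34 = 3/17 (approx. 0.1765)
Total utilization U = 3/32 + 3/17 = 147/544
Rounded to 4 decimal places: U = 0.2702
RM (Liu & Layland) bound for 2 tasks = 0.828427; compare with U = 147/544 (approx. 0.270221)
U <= bound, so schedulable by RM sufficient condition.

0.2702


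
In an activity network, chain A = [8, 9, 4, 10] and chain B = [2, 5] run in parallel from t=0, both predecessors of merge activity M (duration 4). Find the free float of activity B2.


ES(B2) = sum of predecessors on chain B = 2
EF(B2) = ES + duration = 2 + 5 = 7
Successor of B2 is M. ES(M) = max(sum(A), sum(B)) = max(31, 7) = 31
Free float = ES(successor) - EF(current) = 31 - 7 = 24

24


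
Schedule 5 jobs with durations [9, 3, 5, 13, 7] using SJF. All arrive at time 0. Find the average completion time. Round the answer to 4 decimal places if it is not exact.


SJF order (ascending): [3, 5, 7, 9, 13]
Completion times:
  Job 1: burst=3, C=3
  Job 2: burst=5, C=8
  Job 3: burst=7, C=15
  Job 4: burst=9, C=24
  Job 5: burst=13, C=37
Average completion = 87/5 = 17.4

17.4


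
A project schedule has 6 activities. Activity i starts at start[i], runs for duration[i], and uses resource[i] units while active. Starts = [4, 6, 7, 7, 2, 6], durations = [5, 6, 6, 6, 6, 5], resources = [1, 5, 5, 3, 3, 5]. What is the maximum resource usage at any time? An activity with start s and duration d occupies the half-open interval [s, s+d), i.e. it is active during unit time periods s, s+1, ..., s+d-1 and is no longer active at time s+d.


Each activity i is active on [start_i, start_i + duration_i).
Compute total resource usage per time slot:
  t=0: active resources = [], total = 0
  t=1: active resources = [], total = 0
  t=2: active resources = [3], total = 3
  t=3: active resources = [3], total = 3
  t=4: active resources = [1, 3], total = 4
  t=5: active resources = [1, 3], total = 4
  t=6: active resources = [1, 5, 3, 5], total = 14
  t=7: active resources = [1, 5, 5, 3, 3, 5], total = 22
  t=8: active resources = [1, 5, 5, 3, 5], total = 19
  t=9: active resources = [5, 5, 3, 5], total = 18
  t=10: active resources = [5, 5, 3, 5], total = 18
  t=11: active resources = [5, 5, 3], total = 13
  t=12: active resources = [5, 3], total = 8
Peak resource demand = 22

22


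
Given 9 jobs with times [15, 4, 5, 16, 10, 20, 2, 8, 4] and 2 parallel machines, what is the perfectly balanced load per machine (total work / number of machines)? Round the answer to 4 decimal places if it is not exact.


Total processing time = 15 + 4 + 5 + 16 + 10 + 20 + 2 + 8 + 4 = 84
Number of machines = 2
Ideal balanced load = 84 / 2 = 42.0

42.0


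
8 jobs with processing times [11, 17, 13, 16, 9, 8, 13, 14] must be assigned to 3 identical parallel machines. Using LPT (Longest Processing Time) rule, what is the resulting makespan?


Sort jobs in decreasing order (LPT): [17, 16, 14, 13, 13, 11, 9, 8]
Assign each job to the least loaded machine:
  Machine 1: jobs [17, 11, 8], load = 36
  Machine 2: jobs [16, 13], load = 29
  Machine 3: jobs [14, 13, 9], load = 36
Makespan = max load = 36

36


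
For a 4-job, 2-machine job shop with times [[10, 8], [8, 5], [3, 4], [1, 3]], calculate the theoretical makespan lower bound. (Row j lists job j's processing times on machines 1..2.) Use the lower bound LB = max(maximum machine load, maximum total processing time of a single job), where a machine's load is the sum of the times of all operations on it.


Machine loads:
  Machine 1: 10 + 8 + 3 + 1 = 22
  Machine 2: 8 + 5 + 4 + 3 = 20
Max machine load = 22
Job totals:
  Job 1: 18
  Job 2: 13
  Job 3: 7
  Job 4: 4
Max job total = 18
Lower bound = max(22, 18) = 22

22


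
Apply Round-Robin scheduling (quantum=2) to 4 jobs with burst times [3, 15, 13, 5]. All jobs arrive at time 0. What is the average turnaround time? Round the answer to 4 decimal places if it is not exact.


Time quantum = 2
Execution trace:
  J1 runs 2 units, time = 2
  J2 runs 2 units, time = 4
  J3 runs 2 units, time = 6
  J4 runs 2 units, time = 8
  J1 runs 1 units, time = 9
  J2 runs 2 units, time = 11
  J3 runs 2 units, time = 13
  J4 runs 2 units, time = 15
  J2 runs 2 units, time = 17
  J3 runs 2 units, time = 19
  J4 runs 1 units, time = 20
  J2 runs 2 units, time = 22
  J3 runs 2 units, time = 24
  J2 runs 2 units, time = 26
  J3 runs 2 units, time = 28
  J2 runs 2 units, time = 30
  J3 runs 2 units, time = 32
  J2 runs 2 units, time = 34
  J3 runs 1 units, time = 35
  J2 runs 1 units, time = 36
Finish times: [9, 36, 35, 20]
Average turnaround = 100/4 = 25.0

25.0


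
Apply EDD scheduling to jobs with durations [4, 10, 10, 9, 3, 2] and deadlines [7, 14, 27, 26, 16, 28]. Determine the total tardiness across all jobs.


Sort by due date (EDD order): [(4, 7), (10, 14), (3, 16), (9, 26), (10, 27), (2, 28)]
Compute completion times and tardiness:
  Job 1: p=4, d=7, C=4, tardiness=max(0,4-7)=0
  Job 2: p=10, d=14, C=14, tardiness=max(0,14-14)=0
  Job 3: p=3, d=16, C=17, tardiness=max(0,17-16)=1
  Job 4: p=9, d=26, C=26, tardiness=max(0,26-26)=0
  Job 5: p=10, d=27, C=36, tardiness=max(0,36-27)=9
  Job 6: p=2, d=28, C=38, tardiness=max(0,38-28)=10
Total tardiness = 20

20


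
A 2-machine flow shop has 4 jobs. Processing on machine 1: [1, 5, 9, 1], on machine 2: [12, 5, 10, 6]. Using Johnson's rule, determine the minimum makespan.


Apply Johnson's rule:
  Group 1 (a <= b): [(1, 1, 12), (4, 1, 6), (2, 5, 5), (3, 9, 10)]
  Group 2 (a > b): []
Optimal job order: [1, 4, 2, 3]
Schedule:
  Job 1: M1 done at 1, M2 done at 13
  Job 4: M1 done at 2, M2 done at 19
  Job 2: M1 done at 7, M2 done at 24
  Job 3: M1 done at 16, M2 done at 34
Makespan = 34

34


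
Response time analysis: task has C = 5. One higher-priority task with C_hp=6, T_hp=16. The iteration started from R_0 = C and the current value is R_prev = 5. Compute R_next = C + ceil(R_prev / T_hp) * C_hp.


R_next = C + ceil(R_prev / T_hp) * C_hp
ceil(5 / 16) = ceil(0.3125) = 1
Interference = 1 * 6 = 6
R_next = 5 + 6 = 11

11


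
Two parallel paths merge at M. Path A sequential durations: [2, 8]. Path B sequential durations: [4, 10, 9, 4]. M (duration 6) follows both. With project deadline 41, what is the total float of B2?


Forward pass: ES(B2) = sum of predecessors on chain B = 4
EF = ES + duration = 4 + 10 = 14
Backward pass: LF(M) = deadline = 41; LS(M) = 41 - 6 = 35
LF(B2) = LS(M) - sum(successors on chain B) = 35 - 13 = 22
LS = LF - duration = 22 - 10 = 12
Total float = LS - ES = 12 - 4 = 8

8


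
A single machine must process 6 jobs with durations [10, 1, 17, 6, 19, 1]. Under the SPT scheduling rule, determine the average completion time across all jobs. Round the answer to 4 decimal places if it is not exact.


Sort jobs by processing time (SPT order): [1, 1, 6, 10, 17, 19]
Compute completion times sequentially:
  Job 1: processing = 1, completes at 1
  Job 2: processing = 1, completes at 2
  Job 3: processing = 6, completes at 8
  Job 4: processing = 10, completes at 18
  Job 5: processing = 17, completes at 35
  Job 6: processing = 19, completes at 54
Sum of completion times = 118
Average completion time = 118/6 = 19.6667

19.6667


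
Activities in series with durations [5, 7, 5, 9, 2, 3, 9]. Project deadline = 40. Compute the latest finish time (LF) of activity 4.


LF(activity 4) = deadline - sum of successor durations
Successors: activities 5 through 7 with durations [2, 3, 9]
Sum of successor durations = 14
LF = 40 - 14 = 26

26


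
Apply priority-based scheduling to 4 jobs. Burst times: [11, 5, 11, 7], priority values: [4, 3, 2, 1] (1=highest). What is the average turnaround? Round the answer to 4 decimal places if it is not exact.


Sort by priority (ascending = highest first):
Order: [(1, 7), (2, 11), (3, 5), (4, 11)]
Completion times:
  Priority 1, burst=7, C=7
  Priority 2, burst=11, C=18
  Priority 3, burst=5, C=23
  Priority 4, burst=11, C=34
Average turnaround = 82/4 = 20.5

20.5


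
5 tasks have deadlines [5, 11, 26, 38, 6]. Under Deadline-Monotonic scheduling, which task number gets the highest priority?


Sort tasks by relative deadline (ascending):
  Task 1: deadline = 5
  Task 5: deadline = 6
  Task 2: deadline = 11
  Task 3: deadline = 26
  Task 4: deadline = 38
Priority order (highest first): [1, 5, 2, 3, 4]
Highest priority task = 1

1


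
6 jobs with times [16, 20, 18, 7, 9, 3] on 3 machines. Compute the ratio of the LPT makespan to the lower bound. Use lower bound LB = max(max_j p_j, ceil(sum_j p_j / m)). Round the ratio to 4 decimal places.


LPT order: [20, 18, 16, 9, 7, 3]
Machine loads after assignment: [23, 25, 25]
LPT makespan = 25
Lower bound = max(max_job, ceil(total/3)) = max(20, 25) = 25
Ratio = 25 / 25 = 1.0

1.0


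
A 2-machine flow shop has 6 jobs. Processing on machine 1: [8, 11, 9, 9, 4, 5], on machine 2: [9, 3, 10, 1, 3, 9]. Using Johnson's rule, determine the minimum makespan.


Apply Johnson's rule:
  Group 1 (a <= b): [(6, 5, 9), (1, 8, 9), (3, 9, 10)]
  Group 2 (a > b): [(2, 11, 3), (5, 4, 3), (4, 9, 1)]
Optimal job order: [6, 1, 3, 2, 5, 4]
Schedule:
  Job 6: M1 done at 5, M2 done at 14
  Job 1: M1 done at 13, M2 done at 23
  Job 3: M1 done at 22, M2 done at 33
  Job 2: M1 done at 33, M2 done at 36
  Job 5: M1 done at 37, M2 done at 40
  Job 4: M1 done at 46, M2 done at 47
Makespan = 47

47


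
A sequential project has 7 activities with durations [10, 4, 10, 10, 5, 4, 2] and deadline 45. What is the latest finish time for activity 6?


LF(activity 6) = deadline - sum of successor durations
Successors: activities 7 through 7 with durations [2]
Sum of successor durations = 2
LF = 45 - 2 = 43

43


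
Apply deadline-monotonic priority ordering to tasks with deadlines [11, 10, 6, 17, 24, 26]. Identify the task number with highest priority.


Sort tasks by relative deadline (ascending):
  Task 3: deadline = 6
  Task 2: deadline = 10
  Task 1: deadline = 11
  Task 4: deadline = 17
  Task 5: deadline = 24
  Task 6: deadline = 26
Priority order (highest first): [3, 2, 1, 4, 5, 6]
Highest priority task = 3

3


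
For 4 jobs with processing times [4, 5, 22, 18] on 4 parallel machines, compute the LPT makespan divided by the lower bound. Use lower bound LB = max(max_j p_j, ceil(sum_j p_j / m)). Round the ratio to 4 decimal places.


LPT order: [22, 18, 5, 4]
Machine loads after assignment: [22, 18, 5, 4]
LPT makespan = 22
Lower bound = max(max_job, ceil(total/4)) = max(22, 13) = 22
Ratio = 22 / 22 = 1.0

1.0


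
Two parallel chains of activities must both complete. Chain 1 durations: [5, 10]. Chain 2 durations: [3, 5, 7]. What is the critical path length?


Path A total = 5 + 10 = 15
Path B total = 3 + 5 + 7 = 15
Critical path = longest path = max(15, 15) = 15

15


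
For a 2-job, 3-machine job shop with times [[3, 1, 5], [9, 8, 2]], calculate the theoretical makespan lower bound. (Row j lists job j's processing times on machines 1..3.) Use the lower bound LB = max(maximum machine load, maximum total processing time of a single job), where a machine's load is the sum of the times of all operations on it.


Machine loads:
  Machine 1: 3 + 9 = 12
  Machine 2: 1 + 8 = 9
  Machine 3: 5 + 2 = 7
Max machine load = 12
Job totals:
  Job 1: 9
  Job 2: 19
Max job total = 19
Lower bound = max(12, 19) = 19

19


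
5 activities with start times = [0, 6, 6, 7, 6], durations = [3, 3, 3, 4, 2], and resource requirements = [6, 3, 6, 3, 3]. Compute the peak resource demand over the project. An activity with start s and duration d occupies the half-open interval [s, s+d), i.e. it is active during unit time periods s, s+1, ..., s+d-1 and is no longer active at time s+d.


Each activity i is active on [start_i, start_i + duration_i).
Compute total resource usage per time slot:
  t=0: active resources = [6], total = 6
  t=1: active resources = [6], total = 6
  t=2: active resources = [6], total = 6
  t=3: active resources = [], total = 0
  t=4: active resources = [], total = 0
  t=5: active resources = [], total = 0
  t=6: active resources = [3, 6, 3], total = 12
  t=7: active resources = [3, 6, 3, 3], total = 15
  t=8: active resources = [3, 6, 3], total = 12
  t=9: active resources = [3], total = 3
  t=10: active resources = [3], total = 3
Peak resource demand = 15

15


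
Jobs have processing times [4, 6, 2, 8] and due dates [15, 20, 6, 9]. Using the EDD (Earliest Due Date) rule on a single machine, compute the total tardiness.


Sort by due date (EDD order): [(2, 6), (8, 9), (4, 15), (6, 20)]
Compute completion times and tardiness:
  Job 1: p=2, d=6, C=2, tardiness=max(0,2-6)=0
  Job 2: p=8, d=9, C=10, tardiness=max(0,10-9)=1
  Job 3: p=4, d=15, C=14, tardiness=max(0,14-15)=0
  Job 4: p=6, d=20, C=20, tardiness=max(0,20-20)=0
Total tardiness = 1

1


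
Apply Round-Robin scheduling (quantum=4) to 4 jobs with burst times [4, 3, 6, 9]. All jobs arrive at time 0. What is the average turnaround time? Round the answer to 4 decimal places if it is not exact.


Time quantum = 4
Execution trace:
  J1 runs 4 units, time = 4
  J2 runs 3 units, time = 7
  J3 runs 4 units, time = 11
  J4 runs 4 units, time = 15
  J3 runs 2 units, time = 17
  J4 runs 4 units, time = 21
  J4 runs 1 units, time = 22
Finish times: [4, 7, 17, 22]
Average turnaround = 50/4 = 12.5

12.5


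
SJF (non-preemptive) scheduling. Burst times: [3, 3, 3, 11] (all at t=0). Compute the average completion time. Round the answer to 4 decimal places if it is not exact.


SJF order (ascending): [3, 3, 3, 11]
Completion times:
  Job 1: burst=3, C=3
  Job 2: burst=3, C=6
  Job 3: burst=3, C=9
  Job 4: burst=11, C=20
Average completion = 38/4 = 9.5

9.5


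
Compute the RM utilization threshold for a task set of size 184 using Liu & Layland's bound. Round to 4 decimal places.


Compute 2^(1/184) = 1.0037742087
Subtract 1: 1.0037742087 - 1 = 0.0037742087
Multiply by n: 184 * 0.0037742087 = 0.6944544008
Round to 4 dp: 0.6945

0.6945


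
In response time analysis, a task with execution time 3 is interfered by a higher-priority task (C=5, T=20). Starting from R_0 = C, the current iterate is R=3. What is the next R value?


R_next = C + ceil(R_prev / T_hp) * C_hp
ceil(3 / 20) = ceil(0.15) = 1
Interference = 1 * 5 = 5
R_next = 3 + 5 = 8

8


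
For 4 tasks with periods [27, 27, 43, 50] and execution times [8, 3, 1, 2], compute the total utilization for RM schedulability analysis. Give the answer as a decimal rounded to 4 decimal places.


Compute individual utilizations (exact fractions):
  Task 1: C/T = 8/27 (approx. 0.2963)
  Task 2: C/T = 3/27 = 1/9 (approx. 0.1111)
  Task 3: C/T = 1/43 (approx. 0.0233)
  Task 4: C/T = 2/50 = 1/25 (approx. 0.04)
Total utilization U = 8/27 + 1/9 + 1/43 + 1/25 = 13661/29025
Rounded to 4 decimal places: U = 0.4707
RM (Liu & Layland) bound for 4 tasks = 0.756828; compare with U = 13661/29025 (approx. 0.470663)
U <= bound, so schedulable by RM sufficient condition.

0.4707


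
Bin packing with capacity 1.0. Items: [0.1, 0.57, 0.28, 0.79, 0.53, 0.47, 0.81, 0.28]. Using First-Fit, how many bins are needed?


Place items sequentially using First-Fit:
  Item 0.1 -> new Bin 1
  Item 0.57 -> Bin 1 (now 0.67)
  Item 0.28 -> Bin 1 (now 0.95)
  Item 0.79 -> new Bin 2
  Item 0.53 -> new Bin 3
  Item 0.47 -> Bin 3 (now 1.0)
  Item 0.81 -> new Bin 4
  Item 0.28 -> new Bin 5
Total bins used = 5

5


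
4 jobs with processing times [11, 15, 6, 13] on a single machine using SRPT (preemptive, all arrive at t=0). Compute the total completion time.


Since all jobs arrive at t=0, SRPT equals SPT ordering.
SPT order: [6, 11, 13, 15]
Completion times:
  Job 1: p=6, C=6
  Job 2: p=11, C=17
  Job 3: p=13, C=30
  Job 4: p=15, C=45
Total completion time = 6 + 17 + 30 + 45 = 98

98


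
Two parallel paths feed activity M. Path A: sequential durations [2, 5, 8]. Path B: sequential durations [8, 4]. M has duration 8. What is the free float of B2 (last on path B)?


ES(B2) = sum of predecessors on chain B = 8
EF(B2) = ES + duration = 8 + 4 = 12
Successor of B2 is M. ES(M) = max(sum(A), sum(B)) = max(15, 12) = 15
Free float = ES(successor) - EF(current) = 15 - 12 = 3

3


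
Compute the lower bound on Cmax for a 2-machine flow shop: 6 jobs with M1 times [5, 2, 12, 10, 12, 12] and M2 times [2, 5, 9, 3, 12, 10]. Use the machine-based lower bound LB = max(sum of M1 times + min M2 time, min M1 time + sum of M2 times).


LB1 = sum(M1 times) + min(M2 times) = 53 + 2 = 55
LB2 = min(M1 times) + sum(M2 times) = 2 + 41 = 43
Lower bound = max(LB1, LB2) = max(55, 43) = 55

55


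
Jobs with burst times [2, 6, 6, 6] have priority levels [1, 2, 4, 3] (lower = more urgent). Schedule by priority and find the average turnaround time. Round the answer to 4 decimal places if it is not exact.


Sort by priority (ascending = highest first):
Order: [(1, 2), (2, 6), (3, 6), (4, 6)]
Completion times:
  Priority 1, burst=2, C=2
  Priority 2, burst=6, C=8
  Priority 3, burst=6, C=14
  Priority 4, burst=6, C=20
Average turnaround = 44/4 = 11.0

11.0


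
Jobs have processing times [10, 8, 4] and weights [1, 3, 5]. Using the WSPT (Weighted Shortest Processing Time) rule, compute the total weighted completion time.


Compute p/w ratios and sort ascending (WSPT): [(4, 5), (8, 3), (10, 1)]
Compute weighted completion times:
  Job (p=4,w=5): C=4, w*C=5*4=20
  Job (p=8,w=3): C=12, w*C=3*12=36
  Job (p=10,w=1): C=22, w*C=1*22=22
Total weighted completion time = 78

78


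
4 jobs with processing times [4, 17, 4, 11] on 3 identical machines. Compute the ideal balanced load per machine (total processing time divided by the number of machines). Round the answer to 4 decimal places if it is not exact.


Total processing time = 4 + 17 + 4 + 11 = 36
Number of machines = 3
Ideal balanced load = 36 / 3 = 12.0

12.0
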